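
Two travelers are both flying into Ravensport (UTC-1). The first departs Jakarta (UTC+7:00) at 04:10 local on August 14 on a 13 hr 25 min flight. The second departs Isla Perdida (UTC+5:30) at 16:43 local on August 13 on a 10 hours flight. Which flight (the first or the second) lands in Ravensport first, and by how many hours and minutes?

Flight 1 in UTC: 04:10 − 7:00 = 21:10 on Aug 13.
+13 hours 25 minutes → arrive 10:35 UTC on Aug 14.
Flight 2 in UTC: 16:43 − 5:30 = 11:13 on Aug 13.
+10 hours → arrive 21:13 UTC on Aug 13.
Flight 2 lands earlier by 13 hours 22 minutes.

the second, by 13 hours 22 minutes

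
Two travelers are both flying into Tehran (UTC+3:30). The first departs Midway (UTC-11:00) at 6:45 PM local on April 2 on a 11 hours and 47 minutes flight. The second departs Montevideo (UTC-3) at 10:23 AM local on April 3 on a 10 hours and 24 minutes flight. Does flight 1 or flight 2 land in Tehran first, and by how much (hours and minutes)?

the first, by 6 hours 15 minutes

Flight 1 in UTC: 6:45 PM + 11:00 = 5:45 AM on Apr 3.
+11 hours and 47 minutes → arrive 5:32 PM UTC on Apr 3.
Flight 2 in UTC: 10:23 AM + 3:00 = 1:23 PM on Apr 3.
+10 hours 24 minutes → arrive 11:47 PM UTC on Apr 3.
Flight 1 lands earlier by 6 hours 15 minutes.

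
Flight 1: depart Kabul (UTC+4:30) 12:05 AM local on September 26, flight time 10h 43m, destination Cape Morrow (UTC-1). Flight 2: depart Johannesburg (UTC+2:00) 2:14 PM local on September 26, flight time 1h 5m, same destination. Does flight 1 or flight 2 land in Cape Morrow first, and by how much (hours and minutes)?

the first, by 7 hours 1 minute

Flight 1 in UTC: 12:05 AM − 4:30 = 7:35 PM on Sep 25.
+10 hours and 43 minutes → arrive 6:18 AM UTC on Sep 26.
Flight 2 in UTC: 2:14 PM − 2:00 = 12:14 PM on Sep 26.
+1 hour and 5 minutes → arrive 1:19 PM UTC on Sep 26.
Flight 1 lands earlier by 7 hours 1 minute.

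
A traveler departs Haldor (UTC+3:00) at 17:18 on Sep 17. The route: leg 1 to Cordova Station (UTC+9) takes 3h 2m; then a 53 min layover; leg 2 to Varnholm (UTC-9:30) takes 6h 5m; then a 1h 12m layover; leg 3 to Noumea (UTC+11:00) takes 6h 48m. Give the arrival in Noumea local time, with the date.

Convert departure to UTC: 17:18 − 3:00 = 14:18 UTC on Sep 17.
Add 3 hours 2 minutes leg 1 → 17:20 UTC.
Add 53 minutes layover in Cordova Station → 18:13 UTC.
Add 6 hours and 5 minutes leg 2 → 00:18 UTC (Sep 18).
Add 1 hour and 12 minutes layover in Varnholm → 01:30 UTC.
Add 6 hours and 48 minutes leg 3 → 08:18 UTC.
Noumea is UTC+11:00, so local arrival = 08:18 + 11:00 = 19:18 on Sep 18.

19:18 on Sep 18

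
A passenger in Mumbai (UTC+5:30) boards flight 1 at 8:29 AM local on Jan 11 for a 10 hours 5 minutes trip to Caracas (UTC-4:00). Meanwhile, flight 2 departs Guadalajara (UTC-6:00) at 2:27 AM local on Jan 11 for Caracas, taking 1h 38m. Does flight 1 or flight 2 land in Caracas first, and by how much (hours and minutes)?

the second, by 2 hours 59 minutes

Flight 1 in UTC: 8:29 AM − 5:30 = 2:59 AM on Jan 11.
+10 hours 5 minutes → arrive 1:04 PM UTC on Jan 11.
Flight 2 in UTC: 2:27 AM + 6:00 = 8:27 AM on Jan 11.
+1 hour and 38 minutes → arrive 10:05 AM UTC on Jan 11.
Flight 2 lands earlier by 2 hours 59 minutes.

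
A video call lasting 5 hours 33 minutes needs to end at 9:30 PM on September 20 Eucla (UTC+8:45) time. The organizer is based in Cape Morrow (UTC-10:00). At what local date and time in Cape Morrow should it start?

9:12 PM on Sep 19

Target end time in UTC: 9:30 PM − 8:45 = 12:45 PM on Sep 20.
Subtract 5 hours and 33 minutes → start 7:12 AM UTC on Sep 20.
Cape Morrow is UTC−10:00: 7:12 AM − 10:00 = 9:12 PM on Sep 19.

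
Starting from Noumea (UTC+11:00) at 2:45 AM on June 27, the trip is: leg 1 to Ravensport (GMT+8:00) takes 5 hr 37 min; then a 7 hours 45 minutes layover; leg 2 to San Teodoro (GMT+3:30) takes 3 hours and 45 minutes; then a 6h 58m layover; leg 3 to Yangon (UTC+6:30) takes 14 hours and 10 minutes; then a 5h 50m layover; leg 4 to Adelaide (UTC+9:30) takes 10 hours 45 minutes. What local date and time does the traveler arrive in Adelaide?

8:05 AM on Jun 29

Convert departure to UTC: 2:45 AM − 11:00 = 3:45 PM UTC on Jun 26.
Add 5 hours and 37 minutes leg 1 → 9:22 PM UTC.
Add 7 hours and 45 minutes layover in Ravensport → 5:07 AM UTC (Jun 27).
Add 3 hours 45 minutes leg 2 → 8:52 AM UTC.
Add 6 hours and 58 minutes layover in San Teodoro → 3:50 PM UTC.
Add 14 hours and 10 minutes leg 3 → 6:00 AM UTC (Jun 28).
Add 5 hours 50 minutes layover in Yangon → 11:50 AM UTC.
Add 10 hours 45 minutes leg 4 → 10:35 PM UTC.
Adelaide is UTC+9:30, so local arrival = 10:35 PM + 9:30 = 8:05 AM on Jun 29.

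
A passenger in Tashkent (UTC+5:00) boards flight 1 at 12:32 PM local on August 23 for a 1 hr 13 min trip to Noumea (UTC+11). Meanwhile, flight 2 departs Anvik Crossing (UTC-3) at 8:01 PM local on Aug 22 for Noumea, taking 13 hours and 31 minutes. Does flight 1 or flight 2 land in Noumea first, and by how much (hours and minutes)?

the first, by 3 hours 47 minutes

Flight 1 in UTC: 12:32 PM − 5:00 = 7:32 AM on Aug 23.
+1 hour 13 minutes → arrive 8:45 AM UTC on Aug 23.
Flight 2 in UTC: 8:01 PM + 3:00 = 11:01 PM on Aug 22.
+13 hours and 31 minutes → arrive 12:32 PM UTC on Aug 23.
Flight 1 lands earlier by 3 hours 47 minutes.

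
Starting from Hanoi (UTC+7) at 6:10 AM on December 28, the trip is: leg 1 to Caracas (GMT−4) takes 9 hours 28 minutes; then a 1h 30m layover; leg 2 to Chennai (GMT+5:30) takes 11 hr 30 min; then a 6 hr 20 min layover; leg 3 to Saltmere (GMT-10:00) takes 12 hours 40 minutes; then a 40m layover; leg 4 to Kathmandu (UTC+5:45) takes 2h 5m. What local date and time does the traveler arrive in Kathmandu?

1:08 AM on December 30

Convert departure to UTC: 6:10 AM − 7:00 = 11:10 PM UTC on Dec 27.
Add 9 hours and 28 minutes leg 1 → 8:38 AM UTC (Dec 28).
Add 1 hour and 30 minutes layover in Caracas → 10:08 AM UTC.
Add 11 hours and 30 minutes leg 2 → 9:38 PM UTC.
Add 6 hours and 20 minutes layover in Chennai → 3:58 AM UTC (Dec 29).
Add 12 hours 40 minutes leg 3 → 4:38 PM UTC.
Add 40 minutes layover in Saltmere → 5:18 PM UTC.
Add 2 hours and 5 minutes leg 4 → 7:23 PM UTC.
Kathmandu is UTC+5:45, so local arrival = 7:23 PM + 5:45 = 1:08 AM on Dec 30.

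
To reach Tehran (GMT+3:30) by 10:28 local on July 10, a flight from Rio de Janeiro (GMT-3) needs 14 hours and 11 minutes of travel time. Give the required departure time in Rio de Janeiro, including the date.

13:47 on July 9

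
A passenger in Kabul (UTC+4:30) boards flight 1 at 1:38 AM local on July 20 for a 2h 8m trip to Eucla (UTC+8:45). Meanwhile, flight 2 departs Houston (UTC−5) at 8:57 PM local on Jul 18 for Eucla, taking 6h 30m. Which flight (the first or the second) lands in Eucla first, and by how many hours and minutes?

Flight 1 in UTC: 1:38 AM − 4:30 = 9:08 PM on Jul 19.
+2 hours and 8 minutes → arrive 11:16 PM UTC on Jul 19.
Flight 2 in UTC: 8:57 PM + 5:00 = 1:57 AM on Jul 19.
+6 hours 30 minutes → arrive 8:27 AM UTC on Jul 19.
Flight 2 lands earlier by 14 hours 49 minutes.

the second, by 14 hours 49 minutes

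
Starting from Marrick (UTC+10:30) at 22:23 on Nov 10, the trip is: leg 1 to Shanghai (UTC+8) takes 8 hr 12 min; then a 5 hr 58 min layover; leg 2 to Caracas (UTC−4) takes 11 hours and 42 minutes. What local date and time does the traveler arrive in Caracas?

Convert departure to UTC: 22:23 − 10:30 = 11:53 UTC on Nov 10.
Add 8 hours and 12 minutes leg 1 → 20:05 UTC.
Add 5 hours and 58 minutes layover in Shanghai → 02:03 UTC (Nov 11).
Add 11 hours 42 minutes leg 2 → 13:45 UTC.
Caracas is UTC−4:00, so local arrival = 13:45 − 4:00 = 09:45 on Nov 11.

09:45 on November 11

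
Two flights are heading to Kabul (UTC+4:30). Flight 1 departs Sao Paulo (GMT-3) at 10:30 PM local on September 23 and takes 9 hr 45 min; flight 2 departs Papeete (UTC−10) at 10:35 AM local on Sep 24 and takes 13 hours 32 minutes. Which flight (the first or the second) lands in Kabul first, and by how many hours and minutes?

the first, by 22 hours 52 minutes

Flight 1 in UTC: 10:30 PM + 3:00 = 1:30 AM on Sep 24.
+9 hours and 45 minutes → arrive 11:15 AM UTC on Sep 24.
Flight 2 in UTC: 10:35 AM + 10:00 = 8:35 PM on Sep 24.
+13 hours 32 minutes → arrive 10:07 AM UTC on Sep 25.
Flight 1 lands earlier by 22 hours 52 minutes.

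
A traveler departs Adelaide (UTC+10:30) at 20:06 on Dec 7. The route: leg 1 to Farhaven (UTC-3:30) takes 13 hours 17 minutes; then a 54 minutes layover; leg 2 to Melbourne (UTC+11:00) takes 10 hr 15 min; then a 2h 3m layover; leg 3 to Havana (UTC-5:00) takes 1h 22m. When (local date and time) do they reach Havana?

Convert departure to UTC: 20:06 − 10:30 = 09:36 UTC on Dec 7.
Add 13 hours 17 minutes leg 1 → 22:53 UTC.
Add 54 minutes layover in Farhaven → 23:47 UTC.
Add 10 hours and 15 minutes leg 2 → 10:02 UTC (Dec 8).
Add 2 hours and 3 minutes layover in Melbourne → 12:05 UTC.
Add 1 hour and 22 minutes leg 3 → 13:27 UTC.
Havana is UTC−5:00, so local arrival = 13:27 − 5:00 = 08:27 on Dec 8.

08:27 on December 8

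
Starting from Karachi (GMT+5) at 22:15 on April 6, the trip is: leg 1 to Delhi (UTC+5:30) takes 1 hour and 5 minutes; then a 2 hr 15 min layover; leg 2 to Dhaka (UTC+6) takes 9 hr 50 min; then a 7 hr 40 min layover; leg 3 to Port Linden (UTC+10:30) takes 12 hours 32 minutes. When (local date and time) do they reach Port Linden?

13:07 on Apr 8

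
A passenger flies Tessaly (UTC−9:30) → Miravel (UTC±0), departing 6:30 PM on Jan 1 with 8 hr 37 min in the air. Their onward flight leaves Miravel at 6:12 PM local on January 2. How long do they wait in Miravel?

5 hours 35 minutes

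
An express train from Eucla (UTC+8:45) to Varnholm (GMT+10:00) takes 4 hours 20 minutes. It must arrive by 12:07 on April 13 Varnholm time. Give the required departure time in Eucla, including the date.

06:32 on Apr 13

Target arrival in UTC: 12:07 − 10:00 = 02:07 on Apr 13.
Subtract 4 hours 20 minutes → departure 21:47 UTC on Apr 12.
Eucla is UTC+8:45: 21:47 + 8:45 = 06:32 on Apr 13.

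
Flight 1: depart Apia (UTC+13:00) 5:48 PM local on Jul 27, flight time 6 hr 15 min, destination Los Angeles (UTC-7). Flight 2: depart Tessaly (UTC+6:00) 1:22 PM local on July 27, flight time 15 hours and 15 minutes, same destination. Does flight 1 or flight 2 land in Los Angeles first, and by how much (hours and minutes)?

Flight 1 in UTC: 5:48 PM − 13:00 = 4:48 AM on Jul 27.
+6 hours 15 minutes → arrive 11:03 AM UTC on Jul 27.
Flight 2 in UTC: 1:22 PM − 6:00 = 7:22 AM on Jul 27.
+15 hours and 15 minutes → arrive 10:37 PM UTC on Jul 27.
Flight 1 lands earlier by 11 hours 34 minutes.

the first, by 11 hours 34 minutes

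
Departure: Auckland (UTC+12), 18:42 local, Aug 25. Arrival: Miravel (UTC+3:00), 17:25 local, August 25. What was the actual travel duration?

7 hours 43 minutes

Departure in UTC: 18:42 − 12:00 = 06:42 on Aug 25.
Arrival in UTC: 17:25 − 3:00 = 14:25 on Aug 25.
Elapsed = 14:25 − 06:42 = 7 hours 43 minutes.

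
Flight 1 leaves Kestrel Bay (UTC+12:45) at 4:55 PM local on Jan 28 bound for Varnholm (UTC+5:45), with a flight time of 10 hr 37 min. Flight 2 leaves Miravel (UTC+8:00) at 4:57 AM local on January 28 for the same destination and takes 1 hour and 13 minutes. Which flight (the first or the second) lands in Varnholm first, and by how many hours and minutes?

Flight 1 in UTC: 4:55 PM − 12:45 = 4:10 AM on Jan 28.
+10 hours and 37 minutes → arrive 2:47 PM UTC on Jan 28.
Flight 2 in UTC: 4:57 AM − 8:00 = 8:57 PM on Jan 27.
+1 hour and 13 minutes → arrive 10:10 PM UTC on Jan 27.
Flight 2 lands earlier by 16 hours 37 minutes.

the second, by 16 hours 37 minutes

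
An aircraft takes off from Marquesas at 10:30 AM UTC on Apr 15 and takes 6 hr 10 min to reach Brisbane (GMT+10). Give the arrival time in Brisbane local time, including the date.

Departure is given in UTC: 10:30 AM on Apr 15.
Add 6 hours and 10 minutes → 4:40 PM UTC.
Brisbane is UTC+10:00: 4:40 PM + 10:00 = 2:40 AM on Apr 16.

2:40 AM on Apr 16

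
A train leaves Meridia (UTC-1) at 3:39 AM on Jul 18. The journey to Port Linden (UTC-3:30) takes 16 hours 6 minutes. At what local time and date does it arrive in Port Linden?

Port Linden is 2:30 behind Meridia.
After 16 hours and 6 minutes it is 7:45 PM in Meridia.
Shift by the zone difference: 7:45 PM − 2:30 = 5:15 PM on Jul 18 in Port Linden.

5:15 PM on July 18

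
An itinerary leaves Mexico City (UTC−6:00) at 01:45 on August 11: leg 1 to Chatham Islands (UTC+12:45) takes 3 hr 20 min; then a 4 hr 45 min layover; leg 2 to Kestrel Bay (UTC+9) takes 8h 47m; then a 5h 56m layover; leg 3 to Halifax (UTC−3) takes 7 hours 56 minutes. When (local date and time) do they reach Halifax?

Convert departure to UTC: 01:45 + 6:00 = 07:45 UTC on Aug 11.
Add 3 hours and 20 minutes leg 1 → 11:05 UTC.
Add 4 hours and 45 minutes layover in Chatham Islands → 15:50 UTC.
Add 8 hours 47 minutes leg 2 → 00:37 UTC (Aug 12).
Add 5 hours and 56 minutes layover in Kestrel Bay → 06:33 UTC.
Add 7 hours and 56 minutes leg 3 → 14:29 UTC.
Halifax is UTC−3:00, so local arrival = 14:29 − 3:00 = 11:29 on Aug 12.

11:29 on August 12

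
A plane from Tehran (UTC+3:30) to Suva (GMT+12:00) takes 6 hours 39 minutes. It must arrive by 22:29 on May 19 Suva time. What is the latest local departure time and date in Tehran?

Target arrival in UTC: 22:29 − 12:00 = 10:29 on May 19.
Subtract 6 hours 39 minutes → departure 03:50 UTC on May 19.
Tehran is UTC+3:30: 03:50 + 3:30 = 07:20 on May 19.

07:20 on May 19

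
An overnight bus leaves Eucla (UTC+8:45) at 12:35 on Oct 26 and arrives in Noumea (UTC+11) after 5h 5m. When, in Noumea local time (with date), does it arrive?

19:55 on Oct 26

Noumea is 2:15 ahead of Eucla.
After 5 hours 5 minutes it is 17:40 in Eucla.
Shift by the zone difference: 17:40 + 2:15 = 19:55 on Oct 26 in Noumea.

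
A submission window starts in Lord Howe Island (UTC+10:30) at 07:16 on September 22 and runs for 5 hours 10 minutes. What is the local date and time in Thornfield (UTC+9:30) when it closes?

11:26 on September 22

Thornfield is 1:00 behind Lord Howe Island.
After 5 hours and 10 minutes it is 12:26 in Lord Howe Island.
Shift by the zone difference: 12:26 − 1:00 = 11:26 on Sep 22 in Thornfield.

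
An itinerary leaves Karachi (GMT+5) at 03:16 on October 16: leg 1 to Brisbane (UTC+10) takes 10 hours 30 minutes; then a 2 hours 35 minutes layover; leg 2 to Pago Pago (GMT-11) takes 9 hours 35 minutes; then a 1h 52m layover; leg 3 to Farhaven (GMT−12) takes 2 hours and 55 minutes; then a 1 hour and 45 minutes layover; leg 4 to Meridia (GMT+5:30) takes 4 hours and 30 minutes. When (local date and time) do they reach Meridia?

Convert departure to UTC: 03:16 − 5:00 = 22:16 UTC on Oct 15.
Add 10 hours 30 minutes leg 1 → 08:46 UTC (Oct 16).
Add 2 hours 35 minutes layover in Brisbane → 11:21 UTC.
Add 9 hours and 35 minutes leg 2 → 20:56 UTC.
Add 1 hour 52 minutes layover in Pago Pago → 22:48 UTC.
Add 2 hours 55 minutes leg 3 → 01:43 UTC (Oct 17).
Add 1 hour 45 minutes layover in Farhaven → 03:28 UTC.
Add 4 hours 30 minutes leg 4 → 07:58 UTC.
Meridia is UTC+5:30, so local arrival = 07:58 + 5:30 = 13:28 on Oct 17.

13:28 on October 17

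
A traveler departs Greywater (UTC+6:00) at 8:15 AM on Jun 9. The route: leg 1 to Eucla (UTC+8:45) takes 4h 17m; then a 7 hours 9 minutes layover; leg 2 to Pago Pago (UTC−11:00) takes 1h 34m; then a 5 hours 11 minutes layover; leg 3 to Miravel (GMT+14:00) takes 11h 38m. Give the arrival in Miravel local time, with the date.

Convert departure to UTC: 8:15 AM − 6:00 = 2:15 AM UTC on Jun 9.
Add 4 hours and 17 minutes leg 1 → 6:32 AM UTC.
Add 7 hours 9 minutes layover in Eucla → 1:41 PM UTC.
Add 1 hour 34 minutes leg 2 → 3:15 PM UTC.
Add 5 hours and 11 minutes layover in Pago Pago → 8:26 PM UTC.
Add 11 hours 38 minutes leg 3 → 8:04 AM UTC (Jun 10).
Miravel is UTC+14:00, so local arrival = 8:04 AM + 14:00 = 10:04 PM on Jun 10.

10:04 PM on Jun 10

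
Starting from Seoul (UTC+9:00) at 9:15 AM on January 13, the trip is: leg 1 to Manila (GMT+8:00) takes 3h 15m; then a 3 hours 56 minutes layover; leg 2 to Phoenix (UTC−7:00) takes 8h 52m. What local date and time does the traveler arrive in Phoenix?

Convert departure to UTC: 9:15 AM − 9:00 = 12:15 AM UTC on Jan 13.
Add 3 hours and 15 minutes leg 1 → 3:30 AM UTC.
Add 3 hours and 56 minutes layover in Manila → 7:26 AM UTC.
Add 8 hours 52 minutes leg 2 → 4:18 PM UTC.
Phoenix is UTC−7:00, so local arrival = 4:18 PM − 7:00 = 9:18 AM on Jan 13.

9:18 AM on Jan 13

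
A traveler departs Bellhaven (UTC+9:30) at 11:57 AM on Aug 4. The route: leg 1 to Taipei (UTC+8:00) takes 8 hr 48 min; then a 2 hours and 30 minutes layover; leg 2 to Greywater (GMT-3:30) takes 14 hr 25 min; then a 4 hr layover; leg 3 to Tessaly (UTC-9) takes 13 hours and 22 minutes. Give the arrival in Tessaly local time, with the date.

12:32 PM on August 5

Convert departure to UTC: 11:57 AM − 9:30 = 2:27 AM UTC on Aug 4.
Add 8 hours 48 minutes leg 1 → 11:15 AM UTC.
Add 2 hours and 30 minutes layover in Taipei → 1:45 PM UTC.
Add 14 hours and 25 minutes leg 2 → 4:10 AM UTC (Aug 5).
Add 4 hours layover in Greywater → 8:10 AM UTC.
Add 13 hours 22 minutes leg 3 → 9:32 PM UTC.
Tessaly is UTC−9:00, so local arrival = 9:32 PM − 9:00 = 12:32 PM on Aug 5.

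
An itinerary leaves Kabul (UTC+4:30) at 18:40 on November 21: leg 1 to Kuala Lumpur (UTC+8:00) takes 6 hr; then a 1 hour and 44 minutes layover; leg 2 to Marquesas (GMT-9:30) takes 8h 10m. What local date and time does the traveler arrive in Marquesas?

20:34 on November 21

Convert departure to UTC: 18:40 − 4:30 = 14:10 UTC on Nov 21.
Add 6 hours leg 1 → 20:10 UTC.
Add 1 hour 44 minutes layover in Kuala Lumpur → 21:54 UTC.
Add 8 hours and 10 minutes leg 2 → 06:04 UTC (Nov 22).
Marquesas is UTC−9:30, so local arrival = 06:04 − 9:30 = 20:34 on Nov 21.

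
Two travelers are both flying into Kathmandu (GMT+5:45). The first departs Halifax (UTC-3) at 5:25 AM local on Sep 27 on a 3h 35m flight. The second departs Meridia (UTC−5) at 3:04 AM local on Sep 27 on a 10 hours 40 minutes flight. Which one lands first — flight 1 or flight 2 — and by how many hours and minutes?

the first, by 6 hours 44 minutes

Flight 1 in UTC: 5:25 AM + 3:00 = 8:25 AM on Sep 27.
+3 hours 35 minutes → arrive 12:00 PM UTC on Sep 27.
Flight 2 in UTC: 3:04 AM + 5:00 = 8:04 AM on Sep 27.
+10 hours 40 minutes → arrive 6:44 PM UTC on Sep 27.
Flight 1 lands earlier by 6 hours 44 minutes.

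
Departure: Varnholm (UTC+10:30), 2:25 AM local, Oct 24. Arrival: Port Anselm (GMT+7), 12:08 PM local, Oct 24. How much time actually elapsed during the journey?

13 hours 13 minutes

Departure in UTC: 2:25 AM − 10:30 = 3:55 PM on Oct 23.
Arrival in UTC: 12:08 PM − 7:00 = 5:08 AM on Oct 24.
Elapsed = 5:08 AM − 3:55 PM (+1 day) = 13 hours 13 minutes.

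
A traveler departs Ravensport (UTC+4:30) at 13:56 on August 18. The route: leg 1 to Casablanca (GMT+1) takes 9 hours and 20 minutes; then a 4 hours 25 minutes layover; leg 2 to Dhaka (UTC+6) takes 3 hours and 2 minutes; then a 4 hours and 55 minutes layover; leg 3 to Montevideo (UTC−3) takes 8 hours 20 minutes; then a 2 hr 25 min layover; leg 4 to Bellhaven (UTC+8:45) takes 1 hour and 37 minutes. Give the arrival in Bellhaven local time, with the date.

Convert departure to UTC: 13:56 − 4:30 = 09:26 UTC on Aug 18.
Add 9 hours 20 minutes leg 1 → 18:46 UTC.
Add 4 hours and 25 minutes layover in Casablanca → 23:11 UTC.
Add 3 hours and 2 minutes leg 2 → 02:13 UTC (Aug 19).
Add 4 hours and 55 minutes layover in Dhaka → 07:08 UTC.
Add 8 hours and 20 minutes leg 3 → 15:28 UTC.
Add 2 hours 25 minutes layover in Montevideo → 17:53 UTC.
Add 1 hour 37 minutes leg 4 → 19:30 UTC.
Bellhaven is UTC+8:45, so local arrival = 19:30 + 8:45 = 04:15 on Aug 20.

04:15 on August 20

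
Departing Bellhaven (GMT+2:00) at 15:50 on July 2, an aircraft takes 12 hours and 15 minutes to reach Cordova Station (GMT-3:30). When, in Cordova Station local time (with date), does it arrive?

22:35 on Jul 2

Convert departure to UTC: 15:50 − 2:00 = 13:50 UTC on Jul 2.
Add 12 hours and 15 minutes travel time → 02:05 UTC (Jul 3).
Cordova Station is UTC−3:30, so local arrival = 02:05 − 3:30 = 22:35 on Jul 2.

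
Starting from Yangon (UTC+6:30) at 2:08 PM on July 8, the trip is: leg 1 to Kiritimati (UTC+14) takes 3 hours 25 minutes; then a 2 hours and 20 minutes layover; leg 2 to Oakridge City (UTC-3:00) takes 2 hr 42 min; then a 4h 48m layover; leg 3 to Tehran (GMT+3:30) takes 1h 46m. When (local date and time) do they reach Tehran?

Convert departure to UTC: 2:08 PM − 6:30 = 7:38 AM UTC on Jul 8.
Add 3 hours and 25 minutes leg 1 → 11:03 AM UTC.
Add 2 hours 20 minutes layover in Kiritimati → 1:23 PM UTC.
Add 2 hours and 42 minutes leg 2 → 4:05 PM UTC.
Add 4 hours and 48 minutes layover in Oakridge City → 8:53 PM UTC.
Add 1 hour and 46 minutes leg 3 → 10:39 PM UTC.
Tehran is UTC+3:30, so local arrival = 10:39 PM + 3:30 = 2:09 AM on Jul 9.

2:09 AM on Jul 9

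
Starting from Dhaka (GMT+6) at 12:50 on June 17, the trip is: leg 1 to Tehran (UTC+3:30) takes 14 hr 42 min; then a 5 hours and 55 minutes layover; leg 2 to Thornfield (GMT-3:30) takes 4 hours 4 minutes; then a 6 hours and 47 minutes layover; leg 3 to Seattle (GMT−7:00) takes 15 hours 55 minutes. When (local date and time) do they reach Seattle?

23:13 on June 18

Convert departure to UTC: 12:50 − 6:00 = 06:50 UTC on Jun 17.
Add 14 hours 42 minutes leg 1 → 21:32 UTC.
Add 5 hours 55 minutes layover in Tehran → 03:27 UTC (Jun 18).
Add 4 hours 4 minutes leg 2 → 07:31 UTC.
Add 6 hours 47 minutes layover in Thornfield → 14:18 UTC.
Add 15 hours 55 minutes leg 3 → 06:13 UTC (Jun 19).
Seattle is UTC−7:00, so local arrival = 06:13 − 7:00 = 23:13 on Jun 18.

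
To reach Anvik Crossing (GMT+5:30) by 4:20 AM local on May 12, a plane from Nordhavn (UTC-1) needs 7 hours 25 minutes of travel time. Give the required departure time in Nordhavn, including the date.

2:25 PM on May 11

Target arrival in UTC: 4:20 AM − 5:30 = 10:50 PM on May 11.
Subtract 7 hours 25 minutes → departure 3:25 PM UTC on May 11.
Nordhavn is UTC−1:00: 3:25 PM − 1:00 = 2:25 PM on May 11.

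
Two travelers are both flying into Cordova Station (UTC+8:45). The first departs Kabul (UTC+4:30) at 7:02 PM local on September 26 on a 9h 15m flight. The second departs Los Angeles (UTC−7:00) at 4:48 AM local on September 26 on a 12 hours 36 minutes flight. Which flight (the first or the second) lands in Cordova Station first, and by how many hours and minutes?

Flight 1 in UTC: 7:02 PM − 4:30 = 2:32 PM on Sep 26.
+9 hours 15 minutes → arrive 11:47 PM UTC on Sep 26.
Flight 2 in UTC: 4:48 AM + 7:00 = 11:48 AM on Sep 26.
+12 hours and 36 minutes → arrive 12:24 AM UTC on Sep 27.
Flight 1 lands earlier by 37 minutes.

the first, by 37 minutes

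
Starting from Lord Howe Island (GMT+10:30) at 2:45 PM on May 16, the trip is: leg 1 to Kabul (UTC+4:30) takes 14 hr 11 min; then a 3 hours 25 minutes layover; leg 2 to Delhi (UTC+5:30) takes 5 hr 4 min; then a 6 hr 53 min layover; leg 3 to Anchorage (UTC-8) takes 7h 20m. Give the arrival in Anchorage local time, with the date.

9:08 AM on May 17

Convert departure to UTC: 2:45 PM − 10:30 = 4:15 AM UTC on May 16.
Add 14 hours and 11 minutes leg 1 → 6:26 PM UTC.
Add 3 hours and 25 minutes layover in Kabul → 9:51 PM UTC.
Add 5 hours 4 minutes leg 2 → 2:55 AM UTC (May 17).
Add 6 hours 53 minutes layover in Delhi → 9:48 AM UTC.
Add 7 hours 20 minutes leg 3 → 5:08 PM UTC.
Anchorage is UTC−8:00, so local arrival = 5:08 PM − 8:00 = 9:08 AM on May 17.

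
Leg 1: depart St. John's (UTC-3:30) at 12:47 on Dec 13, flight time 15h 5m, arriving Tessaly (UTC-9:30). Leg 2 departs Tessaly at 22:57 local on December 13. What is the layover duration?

Convert departure to UTC: 12:47 + 3:30 = 16:17 UTC on Dec 13.
Add 15 hours and 5 minutes flight time → 07:22 UTC (Dec 14).
Tessaly is UTC−9:30, so local arrival = 07:22 − 9:30 = 21:52 on Dec 13.
Layover = 22:57 − 21:52 = 1 hour 5 minutes.

1 hour 5 minutes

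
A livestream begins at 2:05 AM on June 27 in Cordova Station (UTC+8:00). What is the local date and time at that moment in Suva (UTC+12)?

6:05 AM on June 27

Suva is 4:00 ahead of Cordova Station.
Shift by the zone difference: 2:05 AM + 4:00 = 6:05 AM on Jun 27 in Suva.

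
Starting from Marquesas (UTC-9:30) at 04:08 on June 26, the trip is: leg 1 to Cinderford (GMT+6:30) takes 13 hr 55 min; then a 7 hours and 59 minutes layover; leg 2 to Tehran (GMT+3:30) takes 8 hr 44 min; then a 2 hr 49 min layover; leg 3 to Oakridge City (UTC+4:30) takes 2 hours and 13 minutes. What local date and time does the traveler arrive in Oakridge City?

Convert departure to UTC: 04:08 + 9:30 = 13:38 UTC on Jun 26.
Add 13 hours 55 minutes leg 1 → 03:33 UTC (Jun 27).
Add 7 hours and 59 minutes layover in Cinderford → 11:32 UTC.
Add 8 hours 44 minutes leg 2 → 20:16 UTC.
Add 2 hours 49 minutes layover in Tehran → 23:05 UTC.
Add 2 hours 13 minutes leg 3 → 01:18 UTC (Jun 28).
Oakridge City is UTC+4:30, so local arrival = 01:18 + 4:30 = 05:48 on Jun 28.

05:48 on June 28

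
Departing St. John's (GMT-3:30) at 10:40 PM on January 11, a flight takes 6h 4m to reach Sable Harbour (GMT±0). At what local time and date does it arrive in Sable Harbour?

8:14 AM on Jan 12

Convert departure to UTC: 10:40 PM + 3:30 = 2:10 AM UTC on Jan 12.
Add 6 hours 4 minutes travel time → 8:14 AM UTC.
Sable Harbour is UTC+0, so local arrival is the same: 8:14 AM on Jan 12.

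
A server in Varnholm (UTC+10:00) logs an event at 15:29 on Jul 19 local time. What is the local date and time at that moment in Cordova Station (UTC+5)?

In UTC: 15:29 − 10:00 = 05:29 on Jul 19.
Cordova Station is UTC+5:00: 05:29 + 5:00 = 10:29 on Jul 19.

10:29 on July 19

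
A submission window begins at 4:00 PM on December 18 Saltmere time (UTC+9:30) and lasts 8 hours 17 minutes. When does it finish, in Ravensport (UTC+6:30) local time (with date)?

9:17 PM on December 18

Convert start to UTC: 4:00 PM − 9:30 = 6:30 AM UTC on Dec 18.
Add 8 hours and 17 minutes duration → 2:47 PM UTC.
Ravensport is UTC+6:30, so local end time = 2:47 PM + 6:30 = 9:17 PM on Dec 18.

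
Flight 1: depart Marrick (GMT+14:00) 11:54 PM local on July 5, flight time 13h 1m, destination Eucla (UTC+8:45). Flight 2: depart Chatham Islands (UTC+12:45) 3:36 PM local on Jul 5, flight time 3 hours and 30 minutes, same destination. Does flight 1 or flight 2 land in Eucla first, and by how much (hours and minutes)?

the second, by 16 hours 34 minutes

Flight 1 in UTC: 11:54 PM − 14:00 = 9:54 AM on Jul 5.
+13 hours and 1 minute → arrive 10:55 PM UTC on Jul 5.
Flight 2 in UTC: 3:36 PM − 12:45 = 2:51 AM on Jul 5.
+3 hours and 30 minutes → arrive 6:21 AM UTC on Jul 5.
Flight 2 lands earlier by 16 hours 34 minutes.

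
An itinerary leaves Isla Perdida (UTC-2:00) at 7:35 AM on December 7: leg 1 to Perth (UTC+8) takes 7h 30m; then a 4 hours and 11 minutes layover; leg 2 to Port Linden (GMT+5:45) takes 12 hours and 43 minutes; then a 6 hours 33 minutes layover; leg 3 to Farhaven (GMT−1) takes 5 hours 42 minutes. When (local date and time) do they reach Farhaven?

Convert departure to UTC: 7:35 AM + 2:00 = 9:35 AM UTC on Dec 7.
Add 7 hours 30 minutes leg 1 → 5:05 PM UTC.
Add 4 hours and 11 minutes layover in Perth → 9:16 PM UTC.
Add 12 hours and 43 minutes leg 2 → 9:59 AM UTC (Dec 8).
Add 6 hours and 33 minutes layover in Port Linden → 4:32 PM UTC.
Add 5 hours and 42 minutes leg 3 → 10:14 PM UTC.
Farhaven is UTC−1:00, so local arrival = 10:14 PM − 1:00 = 9:14 PM on Dec 8.

9:14 PM on Dec 8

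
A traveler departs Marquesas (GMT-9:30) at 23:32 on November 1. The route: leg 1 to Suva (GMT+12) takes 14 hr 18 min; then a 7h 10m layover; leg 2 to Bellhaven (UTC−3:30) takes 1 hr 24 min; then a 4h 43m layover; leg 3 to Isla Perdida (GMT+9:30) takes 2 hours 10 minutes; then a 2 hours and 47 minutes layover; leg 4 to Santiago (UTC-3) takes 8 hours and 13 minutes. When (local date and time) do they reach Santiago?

22:47 on November 3

Convert departure to UTC: 23:32 + 9:30 = 09:02 UTC on Nov 2.
Add 14 hours and 18 minutes leg 1 → 23:20 UTC.
Add 7 hours and 10 minutes layover in Suva → 06:30 UTC (Nov 3).
Add 1 hour and 24 minutes leg 2 → 07:54 UTC.
Add 4 hours and 43 minutes layover in Bellhaven → 12:37 UTC.
Add 2 hours and 10 minutes leg 3 → 14:47 UTC.
Add 2 hours and 47 minutes layover in Isla Perdida → 17:34 UTC.
Add 8 hours 13 minutes leg 4 → 01:47 UTC (Nov 4).
Santiago is UTC−3:00, so local arrival = 01:47 − 3:00 = 22:47 on Nov 3.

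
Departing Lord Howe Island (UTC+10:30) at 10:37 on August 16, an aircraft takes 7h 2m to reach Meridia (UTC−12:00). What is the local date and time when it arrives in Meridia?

Convert departure to UTC: 10:37 − 10:30 = 00:07 UTC on Aug 16.
Add 7 hours 2 minutes travel time → 07:09 UTC.
Meridia is UTC−12:00, so local arrival = 07:09 − 12:00 = 19:09 on Aug 15.

19:09 on August 15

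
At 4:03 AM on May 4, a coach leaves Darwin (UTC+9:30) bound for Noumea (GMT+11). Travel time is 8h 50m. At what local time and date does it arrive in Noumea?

Convert departure to UTC: 4:03 AM − 9:30 = 6:33 PM UTC on May 3.
Add 8 hours and 50 minutes travel time → 3:23 AM UTC (May 4).
Noumea is UTC+11:00, so local arrival = 3:23 AM + 11:00 = 2:23 PM on May 4.

2:23 PM on May 4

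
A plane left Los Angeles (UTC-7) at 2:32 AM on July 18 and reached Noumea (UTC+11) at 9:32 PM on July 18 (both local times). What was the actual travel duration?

Departure in UTC: 2:32 AM + 7:00 = 9:32 AM on Jul 18.
Arrival in UTC: 9:32 PM − 11:00 = 10:32 AM on Jul 18.
Elapsed = 10:32 AM − 9:32 AM = 1 hour.

1 hour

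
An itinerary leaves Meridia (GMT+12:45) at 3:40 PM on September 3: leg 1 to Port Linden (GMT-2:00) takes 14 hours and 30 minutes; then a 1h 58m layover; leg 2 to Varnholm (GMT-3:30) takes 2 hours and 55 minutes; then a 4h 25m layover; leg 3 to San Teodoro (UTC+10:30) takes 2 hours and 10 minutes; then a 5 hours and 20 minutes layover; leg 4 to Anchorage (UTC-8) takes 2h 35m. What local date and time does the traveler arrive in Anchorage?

4:48 AM on Sep 4

Convert departure to UTC: 3:40 PM − 12:45 = 2:55 AM UTC on Sep 3.
Add 14 hours 30 minutes leg 1 → 5:25 PM UTC.
Add 1 hour and 58 minutes layover in Port Linden → 7:23 PM UTC.
Add 2 hours 55 minutes leg 2 → 10:18 PM UTC.
Add 4 hours 25 minutes layover in Varnholm → 2:43 AM UTC (Sep 4).
Add 2 hours 10 minutes leg 3 → 4:53 AM UTC.
Add 5 hours and 20 minutes layover in San Teodoro → 10:13 AM UTC.
Add 2 hours and 35 minutes leg 4 → 12:48 PM UTC.
Anchorage is UTC−8:00, so local arrival = 12:48 PM − 8:00 = 4:48 AM on Sep 4.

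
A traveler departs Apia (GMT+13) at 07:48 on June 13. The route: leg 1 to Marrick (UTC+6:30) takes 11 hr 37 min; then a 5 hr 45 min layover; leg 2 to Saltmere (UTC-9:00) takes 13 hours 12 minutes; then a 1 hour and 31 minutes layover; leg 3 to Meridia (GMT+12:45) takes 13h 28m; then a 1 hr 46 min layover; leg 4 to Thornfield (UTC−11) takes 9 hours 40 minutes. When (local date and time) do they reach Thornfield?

16:47 on June 14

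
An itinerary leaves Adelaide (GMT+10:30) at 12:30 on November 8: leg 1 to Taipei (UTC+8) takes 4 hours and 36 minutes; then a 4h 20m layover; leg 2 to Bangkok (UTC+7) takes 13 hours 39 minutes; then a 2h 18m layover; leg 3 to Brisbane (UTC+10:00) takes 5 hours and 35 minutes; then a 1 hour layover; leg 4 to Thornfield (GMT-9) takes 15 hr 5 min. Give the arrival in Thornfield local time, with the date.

15:33 on November 9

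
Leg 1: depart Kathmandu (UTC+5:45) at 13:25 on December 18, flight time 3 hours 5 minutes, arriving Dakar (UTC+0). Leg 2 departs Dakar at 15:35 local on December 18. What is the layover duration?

Convert departure to UTC: 13:25 − 5:45 = 07:40 UTC on Dec 18.
Add 3 hours 5 minutes flight time → 10:45 UTC.
Dakar is UTC+0, so local arrival is the same: 10:45 on Dec 18.
Layover = 15:35 − 10:45 = 4 hours 50 minutes.

4 hours 50 minutes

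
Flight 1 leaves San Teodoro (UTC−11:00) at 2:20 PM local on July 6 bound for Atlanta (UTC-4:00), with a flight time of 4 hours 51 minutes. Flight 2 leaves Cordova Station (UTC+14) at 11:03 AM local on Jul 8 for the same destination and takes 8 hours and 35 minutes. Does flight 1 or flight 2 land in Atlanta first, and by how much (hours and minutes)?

Flight 1 in UTC: 2:20 PM + 11:00 = 1:20 AM on Jul 7.
+4 hours 51 minutes → arrive 6:11 AM UTC on Jul 7.
Flight 2 in UTC: 11:03 AM − 14:00 = 9:03 PM on Jul 7.
+8 hours 35 minutes → arrive 5:38 AM UTC on Jul 8.
Flight 1 lands earlier by 23 hours 27 minutes.

the first, by 23 hours 27 minutes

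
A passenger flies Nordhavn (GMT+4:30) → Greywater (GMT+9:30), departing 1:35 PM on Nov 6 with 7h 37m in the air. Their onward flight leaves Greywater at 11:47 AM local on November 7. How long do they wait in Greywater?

Convert departure to UTC: 1:35 PM − 4:30 = 9:05 AM UTC on Nov 6.
Add 7 hours 37 minutes flight time → 4:42 PM UTC.
Greywater is UTC+9:30, so local arrival = 4:42 PM + 9:30 = 2:12 AM on Nov 7.
Layover = 11:47 AM − 2:12 AM = 9 hours 35 minutes.

9 hours 35 minutes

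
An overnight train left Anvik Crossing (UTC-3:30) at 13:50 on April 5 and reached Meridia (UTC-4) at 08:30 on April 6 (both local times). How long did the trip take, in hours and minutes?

Departure in UTC: 13:50 + 3:30 = 17:20 on Apr 5.
Arrival in UTC: 08:30 + 4:00 = 12:30 on Apr 6.
Elapsed = 12:30 − 17:20 (+1 day) = 19 hours 10 minutes.

19 hours 10 minutes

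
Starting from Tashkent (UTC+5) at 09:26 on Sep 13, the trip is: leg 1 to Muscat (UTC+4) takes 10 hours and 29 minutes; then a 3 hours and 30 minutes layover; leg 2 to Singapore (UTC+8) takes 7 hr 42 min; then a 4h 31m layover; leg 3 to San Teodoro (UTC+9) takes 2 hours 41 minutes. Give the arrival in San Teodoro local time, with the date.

Convert departure to UTC: 09:26 − 5:00 = 04:26 UTC on Sep 13.
Add 10 hours and 29 minutes leg 1 → 14:55 UTC.
Add 3 hours 30 minutes layover in Muscat → 18:25 UTC.
Add 7 hours and 42 minutes leg 2 → 02:07 UTC (Sep 14).
Add 4 hours and 31 minutes layover in Singapore → 06:38 UTC.
Add 2 hours and 41 minutes leg 3 → 09:19 UTC.
San Teodoro is UTC+9:00, so local arrival = 09:19 + 9:00 = 18:19 on Sep 14.

18:19 on Sep 14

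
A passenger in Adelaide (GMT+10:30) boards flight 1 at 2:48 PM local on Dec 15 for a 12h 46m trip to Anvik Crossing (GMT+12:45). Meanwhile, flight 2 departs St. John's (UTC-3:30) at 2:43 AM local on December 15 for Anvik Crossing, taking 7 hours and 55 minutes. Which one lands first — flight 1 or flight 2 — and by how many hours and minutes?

Flight 1 in UTC: 2:48 PM − 10:30 = 4:18 AM on Dec 15.
+12 hours 46 minutes → arrive 5:04 PM UTC on Dec 15.
Flight 2 in UTC: 2:43 AM + 3:30 = 6:13 AM on Dec 15.
+7 hours 55 minutes → arrive 2:08 PM UTC on Dec 15.
Flight 2 lands earlier by 2 hours 56 minutes.

the second, by 2 hours 56 minutes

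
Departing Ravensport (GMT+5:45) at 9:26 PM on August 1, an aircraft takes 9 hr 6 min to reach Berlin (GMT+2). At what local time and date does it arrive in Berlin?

Convert departure to UTC: 9:26 PM − 5:45 = 3:41 PM UTC on Aug 1.
Add 9 hours 6 minutes travel time → 12:47 AM UTC (Aug 2).
Berlin is UTC+2:00, so local arrival = 12:47 AM + 2:00 = 2:47 AM on Aug 2.

2:47 AM on Aug 2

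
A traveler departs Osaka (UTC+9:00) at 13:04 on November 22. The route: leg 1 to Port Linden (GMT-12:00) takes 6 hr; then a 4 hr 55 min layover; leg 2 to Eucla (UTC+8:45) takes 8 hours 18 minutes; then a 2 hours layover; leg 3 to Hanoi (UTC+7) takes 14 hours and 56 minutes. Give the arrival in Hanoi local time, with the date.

23:13 on Nov 23

Convert departure to UTC: 13:04 − 9:00 = 04:04 UTC on Nov 22.
Add 6 hours leg 1 → 10:04 UTC.
Add 4 hours 55 minutes layover in Port Linden → 14:59 UTC.
Add 8 hours and 18 minutes leg 2 → 23:17 UTC.
Add 2 hours layover in Eucla → 01:17 UTC (Nov 23).
Add 14 hours 56 minutes leg 3 → 16:13 UTC.
Hanoi is UTC+7:00, so local arrival = 16:13 + 7:00 = 23:13 on Nov 23.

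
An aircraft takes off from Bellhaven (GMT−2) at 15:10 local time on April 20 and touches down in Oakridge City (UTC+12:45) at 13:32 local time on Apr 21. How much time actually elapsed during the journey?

Oakridge City is 14:45 ahead of Bellhaven.
Clock-face elapsed time (ignoring zones) is 22 hours 22 minutes.
Actual elapsed = 22 hours 22 minutes − 14:45 = 7 hours 37 minutes.

7 hours 37 minutes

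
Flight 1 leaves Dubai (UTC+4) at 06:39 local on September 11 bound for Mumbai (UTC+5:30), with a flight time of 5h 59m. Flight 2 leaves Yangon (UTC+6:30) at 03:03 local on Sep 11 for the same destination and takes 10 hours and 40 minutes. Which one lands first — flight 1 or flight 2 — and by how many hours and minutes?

the second, by 1 hour 25 minutes

Flight 1 in UTC: 06:39 − 4:00 = 02:39 on Sep 11.
+5 hours and 59 minutes → arrive 08:38 UTC on Sep 11.
Flight 2 in UTC: 03:03 − 6:30 = 20:33 on Sep 10.
+10 hours 40 minutes → arrive 07:13 UTC on Sep 11.
Flight 2 lands earlier by 1 hour 25 minutes.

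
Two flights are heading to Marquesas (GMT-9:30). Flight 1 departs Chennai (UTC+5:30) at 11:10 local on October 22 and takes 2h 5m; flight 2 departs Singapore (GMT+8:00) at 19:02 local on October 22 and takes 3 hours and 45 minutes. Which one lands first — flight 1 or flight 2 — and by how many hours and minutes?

the first, by 7 hours 2 minutes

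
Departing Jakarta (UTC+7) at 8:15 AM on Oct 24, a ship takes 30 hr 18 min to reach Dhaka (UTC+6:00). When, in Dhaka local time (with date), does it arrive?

1:33 PM on October 25

Dhaka is 1:00 behind Jakarta.
After 30 hours and 18 minutes it is 2:33 PM (Oct 25) in Jakarta.
Shift by the zone difference: 2:33 PM − 1:00 = 1:33 PM on Oct 25 in Dhaka.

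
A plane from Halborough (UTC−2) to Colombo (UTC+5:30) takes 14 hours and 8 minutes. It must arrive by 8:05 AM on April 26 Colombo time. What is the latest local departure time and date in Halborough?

10:27 AM on April 25

Target arrival in UTC: 8:05 AM − 5:30 = 2:35 AM on Apr 26.
Subtract 14 hours and 8 minutes → departure 12:27 PM UTC on Apr 25.
Halborough is UTC−2:00: 12:27 PM − 2:00 = 10:27 AM on Apr 25.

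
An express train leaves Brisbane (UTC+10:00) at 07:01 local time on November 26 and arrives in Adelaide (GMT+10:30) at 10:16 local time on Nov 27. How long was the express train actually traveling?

Adelaide is 0:30 ahead of Brisbane.
Clock-face elapsed time (ignoring zones) is 27 hours 15 minutes.
Actual elapsed = 27 hours 15 minutes − 0:30 = 26 hours 45 minutes.

26 hours 45 minutes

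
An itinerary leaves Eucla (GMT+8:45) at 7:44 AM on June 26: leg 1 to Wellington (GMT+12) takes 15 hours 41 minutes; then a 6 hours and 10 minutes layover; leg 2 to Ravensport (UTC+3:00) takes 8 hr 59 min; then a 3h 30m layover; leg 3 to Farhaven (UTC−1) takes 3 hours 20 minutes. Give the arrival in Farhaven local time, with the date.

11:39 AM on June 27

Convert departure to UTC: 7:44 AM − 8:45 = 10:59 PM UTC on Jun 25.
Add 15 hours 41 minutes leg 1 → 2:40 PM UTC (Jun 26).
Add 6 hours and 10 minutes layover in Wellington → 8:50 PM UTC.
Add 8 hours 59 minutes leg 2 → 5:49 AM UTC (Jun 27).
Add 3 hours 30 minutes layover in Ravensport → 9:19 AM UTC.
Add 3 hours and 20 minutes leg 3 → 12:39 PM UTC.
Farhaven is UTC−1:00, so local arrival = 12:39 PM − 1:00 = 11:39 AM on Jun 27.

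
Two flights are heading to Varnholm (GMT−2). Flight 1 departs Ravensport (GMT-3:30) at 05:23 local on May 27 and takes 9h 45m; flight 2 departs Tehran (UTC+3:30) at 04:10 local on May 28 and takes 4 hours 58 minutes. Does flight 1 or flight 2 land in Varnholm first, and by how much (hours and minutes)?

the first, by 11 hours

Flight 1 in UTC: 05:23 + 3:30 = 08:53 on May 27.
+9 hours and 45 minutes → arrive 18:38 UTC on May 27.
Flight 2 in UTC: 04:10 − 3:30 = 00:40 on May 28.
+4 hours and 58 minutes → arrive 05:38 UTC on May 28.
Flight 1 lands earlier by 11 hours.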